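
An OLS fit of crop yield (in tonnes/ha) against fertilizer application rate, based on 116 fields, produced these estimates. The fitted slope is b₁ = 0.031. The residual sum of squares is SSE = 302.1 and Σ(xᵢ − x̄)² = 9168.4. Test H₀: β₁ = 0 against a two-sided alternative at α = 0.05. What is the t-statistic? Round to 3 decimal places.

MSE = SSE/(n − 2) = 302.1/114 = 2.65.
SE(b₁) = √(MSE/Sₓₓ) = √(2.65/9168.4) = 0.0170011.
t = 0.031 / 0.0170011 = 1.823.
df = n − 2 = 114.
Two-sided p ≈ 0.0709, which is ≥ 0.05, so fail to reject H₀.
The data do not give significant evidence of an association between fertilizer application rate and crop yield.

t = 1.823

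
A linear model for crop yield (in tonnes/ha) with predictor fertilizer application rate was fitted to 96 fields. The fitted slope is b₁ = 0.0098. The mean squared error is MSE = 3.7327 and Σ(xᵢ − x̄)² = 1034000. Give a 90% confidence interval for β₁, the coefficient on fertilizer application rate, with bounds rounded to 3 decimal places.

SE(b₁) = √(MSE/Sₓₓ) = √(3.7327/1034000) = 0.00189999.
df = n − 2 = 94.
t* = t_{0.05, 94} = 1.661226.
Margin = t* × SE = 1.661226 × 0.00189999 = 0.00316.
CI: 0.0098 ± 0.00316 → (0.007, 0.013).
With 90% confidence, each one-unit increase in fertilizer application rate is associated with a change of between 0.007 and 0.013 tonnes/ha in crop yield.

(0.007, 0.013)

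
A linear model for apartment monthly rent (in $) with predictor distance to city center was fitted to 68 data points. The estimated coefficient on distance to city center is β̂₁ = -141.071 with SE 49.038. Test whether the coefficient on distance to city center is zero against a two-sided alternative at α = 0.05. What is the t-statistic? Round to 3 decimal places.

t = -2.877

H₀: β₁ = 0 vs H₁: β₁ ≠ 0.
t = (β̂₁ − β₁⁰)/SE = -141.071 / 49.038 = -2.877.
df = n − 2 = 68 − 2 = 66.
Two-sided p ≈ 0.0054, which is < 0.05, so reject H₀.
There is evidence that distance to city center is associated with apartment monthly rent.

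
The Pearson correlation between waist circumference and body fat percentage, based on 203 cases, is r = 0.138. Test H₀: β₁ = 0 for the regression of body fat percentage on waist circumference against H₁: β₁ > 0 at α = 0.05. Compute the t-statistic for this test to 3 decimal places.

t = r·√(n − 2)/√(1 − r²) = 0.138·√201/√0.980956 = 1.975.
df = n − 2 = 201.
One-sided p ≈ 0.0248, which is < 0.05, so reject H₀.
There is evidence of a linear association between waist circumference and body fat percentage.

t = 1.975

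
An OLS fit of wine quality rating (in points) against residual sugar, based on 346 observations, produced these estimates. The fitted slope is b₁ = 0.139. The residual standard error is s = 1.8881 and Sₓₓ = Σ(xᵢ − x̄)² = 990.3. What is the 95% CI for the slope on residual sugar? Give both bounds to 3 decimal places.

SE(b₁) = s/√Sₓₓ = 1.8881/√990.3 = 0.0599987.
df = n − 2 = 344.
t* = t_{0.025, 344} = 1.966884.
Margin = t* × SE = 1.966884 × 0.0599987 = 0.11801.
CI: 0.139 ± 0.11801 → (0.021, 0.257).
With 95% confidence, each one-unit increase in residual sugar is associated with a change of between 0.021 and 0.257 points in wine quality rating.

(0.021, 0.257)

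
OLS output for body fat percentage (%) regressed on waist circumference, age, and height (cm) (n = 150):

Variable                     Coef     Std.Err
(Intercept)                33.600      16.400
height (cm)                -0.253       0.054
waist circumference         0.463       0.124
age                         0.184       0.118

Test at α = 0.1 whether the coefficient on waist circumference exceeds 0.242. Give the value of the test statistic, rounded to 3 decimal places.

Read off: b = 0.463, SE = 0.124 for waist circumference.
H₀: β₁ = 0.242 vs H₁: β₁ > 0.242.
t = (0.463 − 0.242) / 0.124 = 1.782.
df = n − k − 1 = 150 − 3 − 1 = 146.
One-sided p ≈ 0.0384, which is < 0.1, so reject H₀.
There is evidence that the true slope on waist circumference exceeds 0.242 % per unit, holding the other predictors fixed.

t = 1.782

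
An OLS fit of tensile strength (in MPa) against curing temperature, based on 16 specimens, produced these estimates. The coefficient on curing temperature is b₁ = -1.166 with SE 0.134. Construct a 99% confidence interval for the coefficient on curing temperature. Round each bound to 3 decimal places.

df = n − 2 = 16 − 2 = 14.
t* = t_{0.005, 14} = 2.976843.
Margin = t* × SE = 2.976843 × 0.134 = 0.39890.
CI: -1.166 ± 0.39890 → (-1.565, -0.767).
With 99% confidence, each one-unit increase in curing temperature is associated with a change of between -1.565 and -0.767 MPa in tensile strength.

(-1.565, -0.767)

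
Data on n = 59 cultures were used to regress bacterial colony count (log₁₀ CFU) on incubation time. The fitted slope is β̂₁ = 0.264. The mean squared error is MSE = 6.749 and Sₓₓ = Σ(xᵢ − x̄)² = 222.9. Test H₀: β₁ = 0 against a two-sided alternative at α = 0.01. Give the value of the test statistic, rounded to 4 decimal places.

t = 1.5172

SE(β̂₁) = √(MSE/Sₓₓ) = √(6.749/222.9) = 0.174006.
t = 0.264 / 0.174006 = 1.5172.
df = n − 2 = 57.
Two-sided p ≈ 0.1347, which is ≥ 0.01, so fail to reject H₀.
The data do not give significant evidence of an association between incubation time and bacterial colony count.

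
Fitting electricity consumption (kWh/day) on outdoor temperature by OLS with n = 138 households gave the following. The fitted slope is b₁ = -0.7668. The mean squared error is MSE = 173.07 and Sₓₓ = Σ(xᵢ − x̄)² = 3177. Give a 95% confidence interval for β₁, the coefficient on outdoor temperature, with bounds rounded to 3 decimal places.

(-1.228, -0.305)

SE(b₁) = √(MSE/Sₓₓ) = √(173.07/3177) = 0.233401.
df = n − 2 = 136.
t* = t_{0.025, 136} = 1.977561.
Margin = t* × SE = 1.977561 × 0.233401 = 0.46156.
CI: -0.7668 ± 0.46156 → (-1.228, -0.305).
With 95% confidence, each one-unit increase in outdoor temperature is associated with a change of between -1.228 and -0.305 kWh/day in electricity consumption.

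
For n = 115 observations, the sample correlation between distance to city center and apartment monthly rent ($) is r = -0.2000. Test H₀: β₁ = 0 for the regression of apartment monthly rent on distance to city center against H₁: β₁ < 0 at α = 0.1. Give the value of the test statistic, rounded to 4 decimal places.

t = r·√(n − 2)/√(1 − r²) = -0.2000·√113/√0.96 = -2.1699.
df = n − 2 = 113.
One-sided p ≈ 0.0161, which is < 0.1, so reject H₀.
There is evidence of a linear association between distance to city center and apartment monthly rent.

t = -2.1699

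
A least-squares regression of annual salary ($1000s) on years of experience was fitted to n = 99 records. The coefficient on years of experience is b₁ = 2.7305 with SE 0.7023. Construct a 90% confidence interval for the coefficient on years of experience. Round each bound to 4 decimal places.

(1.5642, 3.8968)

df = n − 2 = 99 − 2 = 97.
t* = t_{0.05, 97} = 1.660715.
Margin = t* × SE = 1.660715 × 0.7023 = 1.166320.
CI: 2.7305 ± 1.166320 → (1.5642, 3.8968).
With 90% confidence, each one-unit increase in years of experience is associated with a change of between 1.5642 and 3.8968 $1000s in annual salary.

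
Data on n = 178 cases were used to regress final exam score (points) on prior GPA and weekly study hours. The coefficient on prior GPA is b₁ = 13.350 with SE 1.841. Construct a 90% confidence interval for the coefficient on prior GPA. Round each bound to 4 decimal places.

df = n − k − 1 = 178 − 2 − 1 = 175.
t* = t_{0.05, 175} = 1.653607.
Margin = t* × SE = 1.653607 × 1.841 = 3.044291.
CI: 13.350 ± 3.044291 → (10.3057, 16.3943).
With 90% confidence, each one-unit increase in prior GPA is associated with a change of between 10.3057 and 16.3943 points in final exam score, holding the other predictors fixed.

(10.3057, 16.3943)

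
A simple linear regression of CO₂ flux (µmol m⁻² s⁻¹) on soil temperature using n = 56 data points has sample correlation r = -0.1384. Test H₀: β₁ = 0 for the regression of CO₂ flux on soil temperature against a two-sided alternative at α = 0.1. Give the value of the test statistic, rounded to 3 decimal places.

t = r·√(n − 2)/√(1 − r²) = -0.1384·√54/√0.980845 = -1.027.
df = n − 2 = 54.
Two-sided p ≈ 0.3090, which is ≥ 0.1, so fail to reject H₀.
The data do not give significant evidence of a linear association between soil temperature and CO₂ flux.

t = -1.027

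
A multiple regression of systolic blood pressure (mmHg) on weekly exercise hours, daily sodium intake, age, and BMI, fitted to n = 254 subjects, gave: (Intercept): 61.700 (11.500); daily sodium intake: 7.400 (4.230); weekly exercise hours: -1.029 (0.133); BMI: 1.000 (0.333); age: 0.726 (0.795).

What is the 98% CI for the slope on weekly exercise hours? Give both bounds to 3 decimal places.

Read off: b = -1.029, SE = 0.133 for weekly exercise hours.
df = n − k − 1 = 254 − 4 − 1 = 249.
t* = t_{0.01, 249} = 2.341417.
Margin = t* × SE = 2.341417 × 0.133 = 0.31141.
CI: -1.029 ± 0.31141 → (-1.340, -0.718).

(-1.340, -0.718)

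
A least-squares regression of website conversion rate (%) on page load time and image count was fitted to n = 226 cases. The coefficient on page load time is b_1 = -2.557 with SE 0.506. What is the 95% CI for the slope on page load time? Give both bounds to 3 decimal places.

df = n − k − 1 = 226 − 2 − 1 = 223.
t* = t_{0.025, 223} = 1.970659.
Margin = t* × SE = 1.970659 × 0.506 = 0.99715.
CI: -2.557 ± 0.99715 → (-3.554, -1.560).
With 95% confidence, each one-unit increase in page load time is associated with a change of between -3.554 and -1.560 % in website conversion rate, holding the other predictors fixed.

(-3.554, -1.560)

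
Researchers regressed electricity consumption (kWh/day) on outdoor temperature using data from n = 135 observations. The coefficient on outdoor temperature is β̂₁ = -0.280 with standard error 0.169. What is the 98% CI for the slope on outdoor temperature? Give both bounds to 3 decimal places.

(-0.678, 0.118)

df = n − 2 = 135 − 2 = 133.
t* = t_{0.01, 133} = 2.354712.
Margin = t* × SE = 2.354712 × 0.169 = 0.39795.
CI: -0.280 ± 0.39795 → (-0.678, 0.118).
With 98% confidence, each one-unit increase in outdoor temperature is associated with a change of between -0.678 and 0.118 kWh/day in electricity consumption.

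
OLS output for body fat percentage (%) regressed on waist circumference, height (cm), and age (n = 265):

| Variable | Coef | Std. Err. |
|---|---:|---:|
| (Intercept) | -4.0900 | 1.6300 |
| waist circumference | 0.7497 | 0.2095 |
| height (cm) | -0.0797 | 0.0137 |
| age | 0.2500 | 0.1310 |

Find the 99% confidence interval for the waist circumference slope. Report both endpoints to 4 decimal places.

Read off: b = 0.7497, SE = 0.2095 for waist circumference.
df = n − k − 1 = 265 − 3 − 1 = 261.
t* = t_{0.005, 261} = 2.594797.
Margin = t* × SE = 2.594797 × 0.2095 = 0.543610.
CI: 0.7497 ± 0.543610 → (0.2061, 1.2933).

(0.2061, 1.2933)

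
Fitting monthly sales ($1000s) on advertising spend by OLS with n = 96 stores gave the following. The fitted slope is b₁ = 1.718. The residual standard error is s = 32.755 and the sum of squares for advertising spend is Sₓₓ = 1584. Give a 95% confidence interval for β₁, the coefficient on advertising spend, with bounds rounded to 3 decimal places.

SE(b₁) = s/√Sₓₓ = 32.755/√1584 = 0.823.
df = n − 2 = 94.
t* = t_{0.025, 94} = 1.985523.
Margin = t* × SE = 1.985523 × 0.823 = 1.63409.
CI: 1.718 ± 1.63409 → (0.084, 3.352).
With 95% confidence, each one-unit increase in advertising spend is associated with a change of between 0.084 and 3.352 $1000s in monthly sales.

(0.084, 3.352)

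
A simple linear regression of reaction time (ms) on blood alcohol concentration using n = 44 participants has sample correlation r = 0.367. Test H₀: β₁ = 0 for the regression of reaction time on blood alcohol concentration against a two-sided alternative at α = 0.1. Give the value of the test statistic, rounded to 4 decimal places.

t = r·√(n − 2)/√(1 − r²) = 0.367·√42/√0.865311 = 2.5568.
df = n − 2 = 42.
Two-sided p ≈ 0.0143, which is < 0.1, so reject H₀.
There is evidence of a linear association between blood alcohol concentration and reaction time.

t = 2.5568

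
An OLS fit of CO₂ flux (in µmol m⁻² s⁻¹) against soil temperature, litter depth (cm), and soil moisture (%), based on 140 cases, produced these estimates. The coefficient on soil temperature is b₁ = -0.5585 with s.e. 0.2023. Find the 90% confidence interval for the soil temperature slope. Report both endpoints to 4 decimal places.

(-0.8935, -0.2235)

df = n − k − 1 = 140 − 3 − 1 = 136.
t* = t_{0.05, 136} = 1.656135.
Margin = t* × SE = 1.656135 × 0.2023 = 0.335036.
CI: -0.5585 ± 0.335036 → (-0.8935, -0.2235).
With 90% confidence, each one-unit increase in soil temperature is associated with a change of between -0.8935 and -0.2235 µmol m⁻² s⁻¹ in CO₂ flux, holding the other predictors fixed.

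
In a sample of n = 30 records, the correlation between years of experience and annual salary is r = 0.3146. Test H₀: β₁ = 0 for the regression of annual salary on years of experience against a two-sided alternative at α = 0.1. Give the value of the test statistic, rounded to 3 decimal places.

t = r·√(n − 2)/√(1 − r²) = 0.3146·√28/√0.901027 = 1.754.
df = n − 2 = 28.
Two-sided p ≈ 0.0904, which is < 0.1, so reject H₀.
There is evidence of a linear association between years of experience and annual salary.

t = 1.754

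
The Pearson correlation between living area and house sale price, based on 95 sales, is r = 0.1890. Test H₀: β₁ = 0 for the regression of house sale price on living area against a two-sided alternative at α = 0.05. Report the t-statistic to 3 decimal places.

t = r·√(n − 2)/√(1 − r²) = 0.1890·√93/√0.964279 = 1.856.
df = n − 2 = 93.
Two-sided p ≈ 0.0666, which is ≥ 0.05, so fail to reject H₀.
The data do not give significant evidence of a linear association between living area and house sale price.

t = 1.856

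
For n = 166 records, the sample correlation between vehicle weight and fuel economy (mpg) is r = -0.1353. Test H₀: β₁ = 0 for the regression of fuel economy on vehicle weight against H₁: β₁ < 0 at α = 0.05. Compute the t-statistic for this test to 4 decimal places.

t = r·√(n − 2)/√(1 − r²) = -0.1353·√164/√0.981694 = -1.7488.
df = n − 2 = 164.
One-sided p ≈ 0.0411, which is < 0.05, so reject H₀.
There is evidence of a linear association between vehicle weight and fuel economy.

t = -1.7488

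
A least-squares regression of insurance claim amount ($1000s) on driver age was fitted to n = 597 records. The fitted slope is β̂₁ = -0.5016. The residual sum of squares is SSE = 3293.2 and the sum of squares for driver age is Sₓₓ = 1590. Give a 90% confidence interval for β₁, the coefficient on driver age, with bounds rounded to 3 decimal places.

(-0.599, -0.404)

MSE = SSE/(n − 2) = 3293.2/595 = 5.53479.
SE(β̂₁) = √(MSE/Sₓₓ) = √(5.53479/1590) = 0.059.
df = n − 2 = 595.
t* = t_{0.05, 595} = 1.647419.
Margin = t* × SE = 1.647419 × 0.059 = 0.09720.
CI: -0.5016 ± 0.09720 → (-0.599, -0.404).
With 90% confidence, each one-unit increase in driver age is associated with a change of between -0.599 and -0.404 $1000s in insurance claim amount.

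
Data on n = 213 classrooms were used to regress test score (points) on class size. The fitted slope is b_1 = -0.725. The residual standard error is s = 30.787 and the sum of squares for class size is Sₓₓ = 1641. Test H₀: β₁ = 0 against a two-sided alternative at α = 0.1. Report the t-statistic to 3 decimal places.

t = -0.954

SE(b_1) = s/√Sₓₓ = 30.787/√1641 = 0.759999.
t = -0.725 / 0.759999 = -0.954.
df = n − 2 = 211.
Two-sided p ≈ 0.3412, which is ≥ 0.1, so fail to reject H₀.
The data do not give significant evidence of an association between class size and test score.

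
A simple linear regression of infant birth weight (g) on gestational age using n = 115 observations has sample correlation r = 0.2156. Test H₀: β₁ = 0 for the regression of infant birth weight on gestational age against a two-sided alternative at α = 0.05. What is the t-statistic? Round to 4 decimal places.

t = 2.3471

t = r·√(n − 2)/√(1 − r²) = 0.2156·√113/√0.953517 = 2.3471.
df = n − 2 = 113.
Two-sided p ≈ 0.0207, which is < 0.05, so reject H₀.
There is evidence of a linear association between gestational age and infant birth weight.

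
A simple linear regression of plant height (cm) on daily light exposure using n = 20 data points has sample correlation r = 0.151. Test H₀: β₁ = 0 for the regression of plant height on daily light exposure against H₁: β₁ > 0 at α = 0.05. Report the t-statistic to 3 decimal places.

t = 0.648

t = r·√(n − 2)/√(1 − r²) = 0.151·√18/√0.977199 = 0.648.
df = n − 2 = 18.
One-sided p ≈ 0.2626, which is ≥ 0.05, so fail to reject H₀.
The data do not give significant evidence of a linear association between daily light exposure and plant height.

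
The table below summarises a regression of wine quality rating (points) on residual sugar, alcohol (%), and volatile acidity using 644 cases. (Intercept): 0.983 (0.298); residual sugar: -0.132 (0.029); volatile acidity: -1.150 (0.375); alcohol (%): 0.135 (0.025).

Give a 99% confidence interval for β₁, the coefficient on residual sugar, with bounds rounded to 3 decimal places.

Read off: b = -0.132, SE = 0.029 for residual sugar.
df = n − k − 1 = 644 − 3 − 1 = 640.
t* = t_{0.005, 640} = 2.583533.
Margin = t* × SE = 2.583533 × 0.029 = 0.07492.
CI: -0.132 ± 0.07492 → (-0.207, -0.057).

(-0.207, -0.057)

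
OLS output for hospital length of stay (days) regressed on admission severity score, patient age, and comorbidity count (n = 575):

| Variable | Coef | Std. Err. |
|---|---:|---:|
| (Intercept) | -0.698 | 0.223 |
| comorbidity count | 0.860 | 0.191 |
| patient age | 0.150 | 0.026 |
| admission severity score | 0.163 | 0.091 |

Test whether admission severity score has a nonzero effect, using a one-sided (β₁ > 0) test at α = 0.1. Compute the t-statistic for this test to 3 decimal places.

Read off: b = 0.163, SE = 0.091 for admission severity score.
H₀: β₁ = 0 vs H₁: β₁ > 0.
t = 0.163 / 0.091 = 1.791.
df = n − k − 1 = 575 − 3 − 1 = 571.
One-sided p ≈ 0.0369, which is < 0.1, so reject H₀.
There is evidence that the true slope on admission severity score is positive, holding the other predictors fixed.

t = 1.791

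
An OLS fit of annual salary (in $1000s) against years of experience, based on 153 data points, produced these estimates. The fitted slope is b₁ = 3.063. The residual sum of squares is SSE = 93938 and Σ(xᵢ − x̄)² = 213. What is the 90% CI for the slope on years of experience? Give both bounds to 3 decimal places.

MSE = SSE/(n − 2) = 93938/151 = 622.106.
SE(b₁) = √(MSE/Sₓₓ) = √(622.106/213) = 1.709.
df = n − 2 = 151.
t* = t_{0.05, 151} = 1.655007.
Margin = t* × SE = 1.655007 × 1.709 = 2.82841.
CI: 3.063 ± 2.82841 → (0.235, 5.891).
With 90% confidence, each one-unit increase in years of experience is associated with a change of between 0.235 and 5.891 $1000s in annual salary.

(0.235, 5.891)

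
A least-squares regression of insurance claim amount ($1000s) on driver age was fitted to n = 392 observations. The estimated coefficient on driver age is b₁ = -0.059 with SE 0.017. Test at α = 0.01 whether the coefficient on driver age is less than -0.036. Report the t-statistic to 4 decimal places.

H₀: β₁ = -0.036 vs H₁: β₁ < -0.036.
t = (b₁ − β₁⁰)/SE = (-0.059 − (-0.036)) / 0.017 = -1.3529.
df = n − 2 = 392 − 2 = 390.
One-sided p ≈ 0.0884, which is ≥ 0.01, so fail to reject H₀.
The data do not give significant evidence that the true slope on driver age is below -0.036 $1000s per unit.

t = -1.3529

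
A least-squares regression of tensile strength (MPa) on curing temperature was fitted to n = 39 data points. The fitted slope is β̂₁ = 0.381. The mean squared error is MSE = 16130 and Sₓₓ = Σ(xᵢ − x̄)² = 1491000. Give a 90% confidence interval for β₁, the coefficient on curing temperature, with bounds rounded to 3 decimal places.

(0.206, 0.556)

SE(β̂₁) = √(MSE/Sₓₓ) = √(16130/1491000) = 0.104011.
df = n − 2 = 37.
t* = t_{0.05, 37} = 1.687094.
Margin = t* × SE = 1.687094 × 0.104011 = 0.17548.
CI: 0.381 ± 0.17548 → (0.206, 0.556).
With 90% confidence, each one-unit increase in curing temperature is associated with a change of between 0.206 and 0.556 MPa in tensile strength.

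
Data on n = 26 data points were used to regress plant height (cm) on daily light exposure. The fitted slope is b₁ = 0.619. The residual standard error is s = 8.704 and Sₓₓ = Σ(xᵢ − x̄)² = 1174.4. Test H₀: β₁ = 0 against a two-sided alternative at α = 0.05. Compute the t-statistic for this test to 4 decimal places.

SE(b₁) = s/√Sₓₓ = 8.704/√1174.4 = 0.253987.
t = 0.619 / 0.253987 = 2.4371.
df = n − 2 = 24.
Two-sided p ≈ 0.0226, which is < 0.05, so reject H₀.
There is evidence that daily light exposure is associated with plant height.

t = 2.4371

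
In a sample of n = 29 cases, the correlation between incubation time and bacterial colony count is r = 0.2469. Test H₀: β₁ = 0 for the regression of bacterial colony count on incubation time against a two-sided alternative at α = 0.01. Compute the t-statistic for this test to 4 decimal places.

t = 1.3239

t = r·√(n − 2)/√(1 − r²) = 0.2469·√27/√0.93904 = 1.3239.
df = n − 2 = 27.
Two-sided p ≈ 0.1966, which is ≥ 0.01, so fail to reject H₀.
The data do not give significant evidence of a linear association between incubation time and bacterial colony count.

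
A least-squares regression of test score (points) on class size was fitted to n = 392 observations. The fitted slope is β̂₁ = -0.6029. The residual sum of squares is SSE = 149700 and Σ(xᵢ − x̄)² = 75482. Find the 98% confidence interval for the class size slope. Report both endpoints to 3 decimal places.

MSE = SSE/(n − 2) = 149700/390 = 383.846.
SE(β̂₁) = √(MSE/Sₓₓ) = √(383.846/75482) = 0.0713111.
df = n − 2 = 390.
t* = t_{0.01, 390} = 2.335947.
Margin = t* × SE = 2.335947 × 0.0713111 = 0.16658.
CI: -0.6029 ± 0.16658 → (-0.769, -0.436).
With 98% confidence, each one-unit increase in class size is associated with a change of between -0.769 and -0.436 points in test score.

(-0.769, -0.436)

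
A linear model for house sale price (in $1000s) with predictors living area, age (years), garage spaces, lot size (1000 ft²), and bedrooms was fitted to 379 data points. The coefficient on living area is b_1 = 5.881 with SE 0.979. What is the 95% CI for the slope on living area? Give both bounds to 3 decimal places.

(3.956, 7.806)

df = n − k − 1 = 379 − 5 − 1 = 373.
t* = t_{0.025, 373} = 1.966344.
Margin = t* × SE = 1.966344 × 0.979 = 1.92505.
CI: 5.881 ± 1.92505 → (3.956, 7.806).
With 95% confidence, each one-unit increase in living area is associated with a change of between 3.956 and 7.806 $1000s in house sale price, holding the other predictors fixed.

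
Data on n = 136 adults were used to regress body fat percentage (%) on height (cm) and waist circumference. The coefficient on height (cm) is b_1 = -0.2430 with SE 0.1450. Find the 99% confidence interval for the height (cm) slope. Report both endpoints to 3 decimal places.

df = n − k − 1 = 136 − 2 − 1 = 133.
t* = t_{0.005, 133} = 2.6133.
Margin = t* × SE = 2.6133 × 0.1450 = 0.37893.
CI: -0.2430 ± 0.37893 → (-0.622, 0.136).
With 99% confidence, each one-unit increase in height (cm) is associated with a change of between -0.622 and 0.136 % in body fat percentage, holding the other predictors fixed.

(-0.622, 0.136)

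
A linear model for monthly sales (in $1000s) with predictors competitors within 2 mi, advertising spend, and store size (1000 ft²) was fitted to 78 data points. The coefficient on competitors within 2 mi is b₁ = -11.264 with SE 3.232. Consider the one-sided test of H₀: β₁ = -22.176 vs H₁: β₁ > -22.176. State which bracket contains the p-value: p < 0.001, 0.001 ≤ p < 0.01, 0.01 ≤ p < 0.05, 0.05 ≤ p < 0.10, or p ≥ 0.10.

p < 0.001

t = (-11.264 − (-22.176)) / 3.232 = 3.376.
df = n − k − 1 = 78 − 3 − 1 = 74.
One-sided p = P(T_{74} > t) ≈ 0.0006.
So p < 0.001.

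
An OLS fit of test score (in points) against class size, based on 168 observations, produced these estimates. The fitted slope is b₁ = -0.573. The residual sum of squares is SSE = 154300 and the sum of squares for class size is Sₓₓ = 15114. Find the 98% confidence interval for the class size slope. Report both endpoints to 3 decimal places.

MSE = SSE/(n − 2) = 154300/166 = 929.518.
SE(b₁) = √(MSE/Sₓₓ) = √(929.518/15114) = 0.247993.
df = n − 2 = 166.
t* = t_{0.01, 166} = 2.349021.
Margin = t* × SE = 2.349021 × 0.247993 = 0.58254.
CI: -0.573 ± 0.58254 → (-1.156, 0.010).
With 98% confidence, each one-unit increase in class size is associated with a change of between -1.156 and 0.010 points in test score.

(-1.156, 0.010)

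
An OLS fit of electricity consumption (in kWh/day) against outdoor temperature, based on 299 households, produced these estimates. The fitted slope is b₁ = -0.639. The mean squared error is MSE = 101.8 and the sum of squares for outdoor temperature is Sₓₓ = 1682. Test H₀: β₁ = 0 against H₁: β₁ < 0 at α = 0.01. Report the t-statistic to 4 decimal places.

t = -2.5974

SE(b₁) = √(MSE/Sₓₓ) = √(101.8/1682) = 0.246015.
t = -0.639 / 0.246015 = -2.5974.
df = n − 2 = 297.
One-sided p ≈ 0.0049, which is < 0.01, so reject H₀.
There is evidence that the true slope on outdoor temperature is negative.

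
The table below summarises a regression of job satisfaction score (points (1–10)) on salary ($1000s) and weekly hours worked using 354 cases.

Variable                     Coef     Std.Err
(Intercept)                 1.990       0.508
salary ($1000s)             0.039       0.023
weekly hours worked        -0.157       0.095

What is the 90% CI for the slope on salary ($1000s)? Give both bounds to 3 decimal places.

Read off: b = 0.039, SE = 0.023 for salary ($1000s).
df = n − k − 1 = 354 − 2 − 1 = 351.
t* = t_{0.05, 351} = 1.649206.
Margin = t* × SE = 1.649206 × 0.023 = 0.03793.
CI: 0.039 ± 0.03793 → (0.001, 0.077).

(0.001, 0.077)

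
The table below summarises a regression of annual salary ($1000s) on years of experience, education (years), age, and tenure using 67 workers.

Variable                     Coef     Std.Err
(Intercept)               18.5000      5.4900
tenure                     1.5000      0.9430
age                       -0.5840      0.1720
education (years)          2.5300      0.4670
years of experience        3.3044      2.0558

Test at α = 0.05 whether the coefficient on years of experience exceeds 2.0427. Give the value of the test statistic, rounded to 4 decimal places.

Read off: b = 3.3044, SE = 2.0558 for years of experience.
H₀: β₁ = 2.0427 vs H₁: β₁ > 2.0427.
t = (3.3044 − 2.0427) / 2.0558 = 0.6137.
df = n − k − 1 = 67 − 4 − 1 = 62.
One-sided p ≈ 0.2708, which is ≥ 0.05, so fail to reject H₀.
The data do not give significant evidence that the true slope on years of experience exceeds 2.0427 $1000s per unit, holding the other predictors fixed.

t = 0.6137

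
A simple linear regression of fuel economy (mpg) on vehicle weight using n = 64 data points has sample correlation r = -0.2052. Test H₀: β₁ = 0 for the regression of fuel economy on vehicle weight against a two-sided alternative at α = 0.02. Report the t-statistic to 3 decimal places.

t = -1.651

t = r·√(n − 2)/√(1 − r²) = -0.2052·√62/√0.957893 = -1.651.
df = n − 2 = 62.
Two-sided p ≈ 0.1038, which is ≥ 0.02, so fail to reject H₀.
The data do not give significant evidence of a linear association between vehicle weight and fuel economy.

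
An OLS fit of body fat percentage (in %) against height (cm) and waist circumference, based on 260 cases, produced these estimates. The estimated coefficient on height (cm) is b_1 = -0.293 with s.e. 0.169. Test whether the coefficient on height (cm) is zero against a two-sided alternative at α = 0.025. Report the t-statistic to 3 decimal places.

H₀: β₁ = 0 vs H₁: β₁ ≠ 0.
t = (b_1 − β₁⁰)/SE = -0.293 / 0.169 = -1.734.
df = n − k − 1 = 260 − 2 − 1 = 257.
Two-sided p ≈ 0.0842, which is ≥ 0.025, so fail to reject H₀.
The data do not give significant evidence of an association between height (cm) and body fat percentage, after adjusting for the other predictors.

t = -1.734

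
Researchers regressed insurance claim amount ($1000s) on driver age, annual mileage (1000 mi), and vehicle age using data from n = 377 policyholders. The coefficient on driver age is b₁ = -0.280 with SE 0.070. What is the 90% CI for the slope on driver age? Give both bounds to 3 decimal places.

df = n − k − 1 = 377 − 3 − 1 = 373.
t* = t_{0.05, 373} = 1.648949.
Margin = t* × SE = 1.648949 × 0.070 = 0.11543.
CI: -0.280 ± 0.11543 → (-0.395, -0.165).
With 90% confidence, each one-unit increase in driver age is associated with a change of between -0.395 and -0.165 $1000s in insurance claim amount, holding the other predictors fixed.

(-0.395, -0.165)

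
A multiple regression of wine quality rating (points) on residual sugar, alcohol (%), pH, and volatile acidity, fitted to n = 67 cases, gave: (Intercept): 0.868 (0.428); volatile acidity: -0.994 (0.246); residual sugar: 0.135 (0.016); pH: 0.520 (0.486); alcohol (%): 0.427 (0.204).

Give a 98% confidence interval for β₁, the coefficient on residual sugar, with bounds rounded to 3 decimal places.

(0.097, 0.173)

Read off: b = 0.135, SE = 0.016 for residual sugar.
df = n − k − 1 = 67 − 4 − 1 = 62.
t* = t_{0.01, 62} = 2.388011.
Margin = t* × SE = 2.388011 × 0.016 = 0.03821.
CI: 0.135 ± 0.03821 → (0.097, 0.173).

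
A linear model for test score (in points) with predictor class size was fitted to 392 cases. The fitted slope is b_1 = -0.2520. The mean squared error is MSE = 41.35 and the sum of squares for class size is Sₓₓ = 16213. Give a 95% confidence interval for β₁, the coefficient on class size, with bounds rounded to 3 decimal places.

(-0.351, -0.153)

SE(b_1) = √(MSE/Sₓₓ) = √(41.35/16213) = 0.0505017.
df = n − 2 = 390.
t* = t_{0.025, 390} = 1.966065.
Margin = t* × SE = 1.966065 × 0.0505017 = 0.09929.
CI: -0.2520 ± 0.09929 → (-0.351, -0.153).
With 95% confidence, each one-unit increase in class size is associated with a change of between -0.351 and -0.153 points in test score.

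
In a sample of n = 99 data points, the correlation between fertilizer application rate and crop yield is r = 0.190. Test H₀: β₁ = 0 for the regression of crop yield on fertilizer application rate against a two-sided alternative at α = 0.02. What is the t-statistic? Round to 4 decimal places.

t = r·√(n − 2)/√(1 − r²) = 0.190·√97/√0.9639 = 1.9060.
df = n − 2 = 97.
Two-sided p ≈ 0.0596, which is ≥ 0.02, so fail to reject H₀.
The data do not give significant evidence of a linear association between fertilizer application rate and crop yield.

t = 1.9060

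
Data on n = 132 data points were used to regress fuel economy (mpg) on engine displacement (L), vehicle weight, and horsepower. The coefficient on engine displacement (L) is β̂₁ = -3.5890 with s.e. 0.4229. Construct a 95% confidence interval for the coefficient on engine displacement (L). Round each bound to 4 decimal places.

(-4.4258, -2.7522)

df = n − k − 1 = 132 − 3 − 1 = 128.
t* = t_{0.025, 128} = 1.978671.
Margin = t* × SE = 1.978671 × 0.4229 = 0.836780.
CI: -3.5890 ± 0.836780 → (-4.4258, -2.7522).
With 95% confidence, each one-unit increase in engine displacement (L) is associated with a change of between -4.4258 and -2.7522 mpg in fuel economy, holding the other predictors fixed.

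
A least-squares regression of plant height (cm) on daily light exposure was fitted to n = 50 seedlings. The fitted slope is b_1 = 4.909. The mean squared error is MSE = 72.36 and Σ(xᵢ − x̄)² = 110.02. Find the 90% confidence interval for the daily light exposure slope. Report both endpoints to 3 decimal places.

(3.549, 6.269)

SE(b_1) = √(MSE/Sₓₓ) = √(72.36/110.02) = 0.810986.
df = n − 2 = 48.
t* = t_{0.05, 48} = 1.677224.
Margin = t* × SE = 1.677224 × 0.810986 = 1.36021.
CI: 4.909 ± 1.36021 → (3.549, 6.269).
With 90% confidence, each one-unit increase in daily light exposure is associated with a change of between 3.549 and 6.269 cm in plant height.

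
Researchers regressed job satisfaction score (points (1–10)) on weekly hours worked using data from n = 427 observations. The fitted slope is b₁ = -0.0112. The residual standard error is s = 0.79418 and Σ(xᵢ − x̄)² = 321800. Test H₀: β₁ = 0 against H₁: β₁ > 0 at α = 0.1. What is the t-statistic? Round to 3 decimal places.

SE(b₁) = s/√Sₓₓ = 0.79418/√321800 = 0.00139999.
t = -0.0112 / 0.00139999 = -8.000.
df = n − 2 = 425.
One-sided p ≈ 1.0000, which is ≥ 0.1, so fail to reject H₀.
The data do not give significant evidence that the true slope on weekly hours worked is positive.

t = -8.000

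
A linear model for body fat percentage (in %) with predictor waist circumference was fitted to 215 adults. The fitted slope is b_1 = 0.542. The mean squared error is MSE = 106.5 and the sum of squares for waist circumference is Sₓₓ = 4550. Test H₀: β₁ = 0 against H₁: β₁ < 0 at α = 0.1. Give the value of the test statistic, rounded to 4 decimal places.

SE(b_1) = √(MSE/Sₓₓ) = √(106.5/4550) = 0.152992.
t = 0.542 / 0.152992 = 3.5427.
df = n − 2 = 213.
One-sided p ≈ 0.9998, which is ≥ 0.1, so fail to reject H₀.
The data do not give significant evidence that the true slope on waist circumference is negative.

t = 3.5427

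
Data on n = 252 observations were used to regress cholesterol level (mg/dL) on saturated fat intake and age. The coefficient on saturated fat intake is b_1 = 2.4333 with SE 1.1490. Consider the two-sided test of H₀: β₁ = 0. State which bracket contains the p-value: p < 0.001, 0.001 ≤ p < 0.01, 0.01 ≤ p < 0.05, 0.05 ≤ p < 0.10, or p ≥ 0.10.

t = 2.4333 / 1.1490 = 2.118.
df = n − k − 1 = 252 − 2 − 1 = 249.
Two-sided p = 2·P(T_{249} > |t|) ≈ 0.0352.
So 0.01 ≤ p < 0.05.

0.01 ≤ p < 0.05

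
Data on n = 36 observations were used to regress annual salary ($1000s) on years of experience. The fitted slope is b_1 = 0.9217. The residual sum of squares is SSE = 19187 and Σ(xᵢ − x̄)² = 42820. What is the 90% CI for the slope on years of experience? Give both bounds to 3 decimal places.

MSE = SSE/(n − 2) = 19187/34 = 564.324.
SE(b_1) = √(MSE/Sₓₓ) = √(564.324/42820) = 0.1148.
df = n − 2 = 34.
t* = t_{0.05, 34} = 1.690924.
Margin = t* × SE = 1.690924 × 0.1148 = 0.19412.
CI: 0.9217 ± 0.19412 → (0.728, 1.116).
With 90% confidence, each one-unit increase in years of experience is associated with a change of between 0.728 and 1.116 $1000s in annual salary.

(0.728, 1.116)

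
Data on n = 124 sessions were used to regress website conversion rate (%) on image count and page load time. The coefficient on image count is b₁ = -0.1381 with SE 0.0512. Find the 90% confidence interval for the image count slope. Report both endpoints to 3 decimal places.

df = n − k − 1 = 124 − 2 − 1 = 121.
t* = t_{0.05, 121} = 1.657544.
Margin = t* × SE = 1.657544 × 0.0512 = 0.08487.
CI: -0.1381 ± 0.08487 → (-0.223, -0.053).
With 90% confidence, each one-unit increase in image count is associated with a change of between -0.223 and -0.053 % in website conversion rate, holding the other predictors fixed.

(-0.223, -0.053)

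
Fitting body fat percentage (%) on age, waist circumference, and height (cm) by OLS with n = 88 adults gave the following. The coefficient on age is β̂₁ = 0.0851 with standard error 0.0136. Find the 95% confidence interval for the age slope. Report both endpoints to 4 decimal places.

df = n − k − 1 = 88 − 3 − 1 = 84.
t* = t_{0.025, 84} = 1.98861.
Margin = t* × SE = 1.98861 × 0.0136 = 0.027045.
CI: 0.0851 ± 0.027045 → (0.0581, 0.1121).
With 95% confidence, each one-unit increase in age is associated with a change of between 0.0581 and 0.1121 % in body fat percentage, holding the other predictors fixed.

(0.0581, 0.1121)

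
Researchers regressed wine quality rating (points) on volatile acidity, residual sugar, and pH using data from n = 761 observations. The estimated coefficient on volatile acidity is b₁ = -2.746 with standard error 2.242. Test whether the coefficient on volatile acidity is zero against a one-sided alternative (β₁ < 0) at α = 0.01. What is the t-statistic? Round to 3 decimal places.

t = -1.225

H₀: β₁ = 0 vs H₁: β₁ < 0.
t = (b₁ − β₁⁰)/SE = -2.746 / 2.242 = -1.225.
df = n − k − 1 = 761 − 3 − 1 = 757.
One-sided p ≈ 0.1105, which is ≥ 0.01, so fail to reject H₀.
The data do not give significant evidence that the true slope on volatile acidity is negative, holding the other predictors fixed.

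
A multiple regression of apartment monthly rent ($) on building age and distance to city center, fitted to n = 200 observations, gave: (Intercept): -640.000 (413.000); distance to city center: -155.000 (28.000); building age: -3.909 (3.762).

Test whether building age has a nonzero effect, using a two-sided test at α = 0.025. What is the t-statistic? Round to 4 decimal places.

t = -1.0391

Read off: b = -3.909, SE = 3.762 for building age.
H₀: β₁ = 0 vs H₁: β₁ ≠ 0.
t = -3.909 / 3.762 = -1.0391.
df = n − k − 1 = 200 − 2 − 1 = 197.
Two-sided p ≈ 0.3000, which is ≥ 0.025, so fail to reject H₀.
The data do not give significant evidence of an association between building age and apartment monthly rent, after adjusting for the other predictors.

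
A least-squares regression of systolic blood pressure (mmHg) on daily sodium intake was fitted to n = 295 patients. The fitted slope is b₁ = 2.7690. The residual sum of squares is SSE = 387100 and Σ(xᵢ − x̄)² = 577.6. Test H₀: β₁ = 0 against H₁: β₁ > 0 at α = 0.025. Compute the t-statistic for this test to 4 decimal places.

MSE = SSE/(n − 2) = 387100/293 = 1321.16.
SE(b₁) = √(MSE/Sₓₓ) = √(1321.16/577.6) = 1.51239.
t = 2.7690 / 1.51239 = 1.8309.
df = n − 2 = 293.
One-sided p ≈ 0.0341, which is ≥ 0.025, so fail to reject H₀.
The data do not give significant evidence that the true slope on daily sodium intake is positive.

t = 1.8309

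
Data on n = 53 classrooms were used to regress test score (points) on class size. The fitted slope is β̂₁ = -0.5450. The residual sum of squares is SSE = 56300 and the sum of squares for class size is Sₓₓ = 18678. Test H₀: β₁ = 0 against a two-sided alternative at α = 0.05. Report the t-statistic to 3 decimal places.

MSE = SSE/(n − 2) = 56300/51 = 1103.92.
SE(β̂₁) = √(MSE/Sₓₓ) = √(1103.92/18678) = 0.243111.
t = -0.5450 / 0.243111 = -2.242.
df = n − 2 = 51.
Two-sided p ≈ 0.0294, which is < 0.05, so reject H₀.
There is evidence that class size is associated with test score.

t = -2.242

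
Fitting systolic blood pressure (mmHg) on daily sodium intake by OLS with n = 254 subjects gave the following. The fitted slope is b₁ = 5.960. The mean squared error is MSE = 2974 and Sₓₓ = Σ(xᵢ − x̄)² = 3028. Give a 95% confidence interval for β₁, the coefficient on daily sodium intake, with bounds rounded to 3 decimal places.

SE(b₁) = √(MSE/Sₓₓ) = √(2974/3028) = 0.991043.
df = n − 2 = 252.
t* = t_{0.025, 252} = 1.969422.
Margin = t* × SE = 1.969422 × 0.991043 = 1.95178.
CI: 5.960 ± 1.95178 → (4.008, 7.912).
With 95% confidence, each one-unit increase in daily sodium intake is associated with a change of between 4.008 and 7.912 mmHg in systolic blood pressure.

(4.008, 7.912)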